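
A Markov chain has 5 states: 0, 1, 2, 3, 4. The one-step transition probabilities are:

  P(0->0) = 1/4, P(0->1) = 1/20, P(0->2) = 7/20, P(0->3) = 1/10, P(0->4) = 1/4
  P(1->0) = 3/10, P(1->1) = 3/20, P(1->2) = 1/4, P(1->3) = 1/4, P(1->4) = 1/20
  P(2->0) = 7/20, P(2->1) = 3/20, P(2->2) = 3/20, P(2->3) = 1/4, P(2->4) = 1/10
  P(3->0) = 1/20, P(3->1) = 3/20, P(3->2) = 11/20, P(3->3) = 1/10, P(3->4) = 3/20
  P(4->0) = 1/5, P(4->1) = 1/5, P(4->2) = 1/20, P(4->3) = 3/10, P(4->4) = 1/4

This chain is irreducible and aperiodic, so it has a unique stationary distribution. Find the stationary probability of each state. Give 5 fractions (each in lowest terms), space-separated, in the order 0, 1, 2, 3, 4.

The stationary distribution satisfies pi = pi * P, i.e.:
  pi_0 = 1/4*pi_0 + 3/10*pi_1 + 7/20*pi_2 + 1/20*pi_3 + 1/5*pi_4
  pi_1 = 1/20*pi_0 + 3/20*pi_1 + 3/20*pi_2 + 3/20*pi_3 + 1/5*pi_4
  pi_2 = 7/20*pi_0 + 1/4*pi_1 + 3/20*pi_2 + 11/20*pi_3 + 1/20*pi_4
  pi_3 = 1/10*pi_0 + 1/4*pi_1 + 1/4*pi_2 + 1/10*pi_3 + 3/10*pi_4
  pi_4 = 1/4*pi_0 + 1/20*pi_1 + 1/10*pi_2 + 3/20*pi_3 + 1/4*pi_4
with normalization: pi_0 + pi_1 + pi_2 + pi_3 + pi_4 = 1.

Using the first 4 balance equations plus normalization, the linear system A*pi = b is:
  [-3/4, 3/10, 7/20, 1/20, 1/5] . pi = 0
  [1/20, -17/20, 3/20, 3/20, 1/5] . pi = 0
  [7/20, 1/4, -17/20, 11/20, 1/20] . pi = 0
  [1/10, 1/4, 1/4, -9/10, 3/10] . pi = 0
  [1, 1, 1, 1, 1] . pi = 1

Solving yields:
  pi_0 = 40235/169724
  pi_1 = 11409/84862
  pi_2 = 23081/84862
  pi_3 = 32851/169724
  pi_4 = 13829/84862

Verification (pi * P):
  40235/169724*1/4 + 11409/84862*3/10 + 23081/84862*7/20 + 32851/169724*1/20 + 13829/84862*1/5 = 40235/169724 = pi_0  (ok)
  40235/169724*1/20 + 11409/84862*3/20 + 23081/84862*3/20 + 32851/169724*3/20 + 13829/84862*1/5 = 11409/84862 = pi_1  (ok)
  40235/169724*7/20 + 11409/84862*1/4 + 23081/84862*3/20 + 32851/169724*11/20 + 13829/84862*1/20 = 23081/84862 = pi_2  (ok)
  40235/169724*1/10 + 11409/84862*1/4 + 23081/84862*1/4 + 32851/169724*1/10 + 13829/84862*3/10 = 32851/169724 = pi_3  (ok)
  40235/169724*1/4 + 11409/84862*1/20 + 23081/84862*1/10 + 32851/169724*3/20 + 13829/84862*1/4 = 13829/84862 = pi_4  (ok)

Answer: 40235/169724 11409/84862 23081/84862 32851/169724 13829/84862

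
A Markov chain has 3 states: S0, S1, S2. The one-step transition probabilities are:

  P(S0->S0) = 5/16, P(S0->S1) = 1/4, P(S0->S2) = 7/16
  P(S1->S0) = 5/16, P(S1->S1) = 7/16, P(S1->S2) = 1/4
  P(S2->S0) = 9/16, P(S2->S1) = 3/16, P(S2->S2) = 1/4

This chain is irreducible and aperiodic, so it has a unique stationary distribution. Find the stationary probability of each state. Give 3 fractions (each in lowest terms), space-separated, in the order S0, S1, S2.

Answer: 24/61 69/244 79/244

Derivation:
The stationary distribution satisfies pi = pi * P, i.e.:
  pi_S0 = 5/16*pi_S0 + 5/16*pi_S1 + 9/16*pi_S2
  pi_S1 = 1/4*pi_S0 + 7/16*pi_S1 + 3/16*pi_S2
  pi_S2 = 7/16*pi_S0 + 1/4*pi_S1 + 1/4*pi_S2
with normalization: pi_S0 + pi_S1 + pi_S2 = 1.

Using the first 2 balance equations plus normalization, the linear system A*pi = b is:
  [-11/16, 5/16, 9/16] . pi = 0
  [1/4, -9/16, 3/16] . pi = 0
  [1, 1, 1] . pi = 1

Solving yields:
  pi_S0 = 24/61
  pi_S1 = 69/244
  pi_S2 = 79/244

Verification (pi * P):
  24/61*5/16 + 69/244*5/16 + 79/244*9/16 = 24/61 = pi_S0  (ok)
  24/61*1/4 + 69/244*7/16 + 79/244*3/16 = 69/244 = pi_S1  (ok)
  24/61*7/16 + 69/244*1/4 + 79/244*1/4 = 79/244 = pi_S2  (ok)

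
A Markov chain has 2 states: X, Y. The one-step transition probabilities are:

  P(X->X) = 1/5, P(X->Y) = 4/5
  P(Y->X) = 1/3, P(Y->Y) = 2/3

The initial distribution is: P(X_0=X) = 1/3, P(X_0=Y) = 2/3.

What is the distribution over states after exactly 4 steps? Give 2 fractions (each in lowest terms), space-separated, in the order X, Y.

Propagating the distribution step by step (d_{t+1} = d_t * P):
d_0 = (X=1/3, Y=2/3)
  d_1[X] = 1/3*1/5 + 2/3*1/3 = 13/45
  d_1[Y] = 1/3*4/5 + 2/3*2/3 = 32/45
d_1 = (X=13/45, Y=32/45)
  d_2[X] = 13/45*1/5 + 32/45*1/3 = 199/675
  d_2[Y] = 13/45*4/5 + 32/45*2/3 = 476/675
d_2 = (X=199/675, Y=476/675)
  d_3[X] = 199/675*1/5 + 476/675*1/3 = 2977/10125
  d_3[Y] = 199/675*4/5 + 476/675*2/3 = 7148/10125
d_3 = (X=2977/10125, Y=7148/10125)
  d_4[X] = 2977/10125*1/5 + 7148/10125*1/3 = 44671/151875
  d_4[Y] = 2977/10125*4/5 + 7148/10125*2/3 = 107204/151875
d_4 = (X=44671/151875, Y=107204/151875)

Answer: 44671/151875 107204/151875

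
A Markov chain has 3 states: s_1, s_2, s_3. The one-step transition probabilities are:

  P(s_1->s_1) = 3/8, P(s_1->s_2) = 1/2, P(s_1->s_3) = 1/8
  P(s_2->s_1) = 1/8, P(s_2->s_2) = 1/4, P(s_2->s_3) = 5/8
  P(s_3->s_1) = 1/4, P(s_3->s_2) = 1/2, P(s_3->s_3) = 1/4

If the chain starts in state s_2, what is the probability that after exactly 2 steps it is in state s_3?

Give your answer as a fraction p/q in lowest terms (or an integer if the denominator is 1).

Computing P^2 by repeated multiplication:
P^1 =
  s_1: [3/8, 1/2, 1/8]
  s_2: [1/8, 1/4, 5/8]
  s_3: [1/4, 1/2, 1/4]
P^2 =
  s_1: [15/64, 3/8, 25/64]
  s_2: [15/64, 7/16, 21/64]
  s_3: [7/32, 3/8, 13/32]

(P^2)[s_2 -> s_3] = 21/64

Answer: 21/64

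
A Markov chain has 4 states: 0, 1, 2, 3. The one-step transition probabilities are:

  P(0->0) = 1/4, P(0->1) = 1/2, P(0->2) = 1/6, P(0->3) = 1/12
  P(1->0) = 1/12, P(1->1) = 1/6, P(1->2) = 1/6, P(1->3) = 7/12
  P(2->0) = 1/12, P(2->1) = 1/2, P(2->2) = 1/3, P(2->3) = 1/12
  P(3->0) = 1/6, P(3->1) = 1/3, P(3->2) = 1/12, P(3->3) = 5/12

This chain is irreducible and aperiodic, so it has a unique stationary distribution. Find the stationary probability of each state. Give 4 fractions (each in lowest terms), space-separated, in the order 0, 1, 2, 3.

Answer: 24/175 23/70 57/350 13/35

Derivation:
The stationary distribution satisfies pi = pi * P, i.e.:
  pi_0 = 1/4*pi_0 + 1/12*pi_1 + 1/12*pi_2 + 1/6*pi_3
  pi_1 = 1/2*pi_0 + 1/6*pi_1 + 1/2*pi_2 + 1/3*pi_3
  pi_2 = 1/6*pi_0 + 1/6*pi_1 + 1/3*pi_2 + 1/12*pi_3
  pi_3 = 1/12*pi_0 + 7/12*pi_1 + 1/12*pi_2 + 5/12*pi_3
with normalization: pi_0 + pi_1 + pi_2 + pi_3 = 1.

Using the first 3 balance equations plus normalization, the linear system A*pi = b is:
  [-3/4, 1/12, 1/12, 1/6] . pi = 0
  [1/2, -5/6, 1/2, 1/3] . pi = 0
  [1/6, 1/6, -2/3, 1/12] . pi = 0
  [1, 1, 1, 1] . pi = 1

Solving yields:
  pi_0 = 24/175
  pi_1 = 23/70
  pi_2 = 57/350
  pi_3 = 13/35

Verification (pi * P):
  24/175*1/4 + 23/70*1/12 + 57/350*1/12 + 13/35*1/6 = 24/175 = pi_0  (ok)
  24/175*1/2 + 23/70*1/6 + 57/350*1/2 + 13/35*1/3 = 23/70 = pi_1  (ok)
  24/175*1/6 + 23/70*1/6 + 57/350*1/3 + 13/35*1/12 = 57/350 = pi_2  (ok)
  24/175*1/12 + 23/70*7/12 + 57/350*1/12 + 13/35*5/12 = 13/35 = pi_3  (ok)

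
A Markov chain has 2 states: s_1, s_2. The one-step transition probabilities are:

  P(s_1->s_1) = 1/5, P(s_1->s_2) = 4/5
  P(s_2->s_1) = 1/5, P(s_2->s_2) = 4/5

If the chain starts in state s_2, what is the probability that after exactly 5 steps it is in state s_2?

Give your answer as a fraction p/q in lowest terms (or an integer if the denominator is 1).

Answer: 4/5

Derivation:
Computing P^5 by repeated multiplication:
P^1 =
  s_1: [1/5, 4/5]
  s_2: [1/5, 4/5]
P^2 =
  s_1: [1/5, 4/5]
  s_2: [1/5, 4/5]
P^3 =
  s_1: [1/5, 4/5]
  s_2: [1/5, 4/5]
P^4 =
  s_1: [1/5, 4/5]
  s_2: [1/5, 4/5]
P^5 =
  s_1: [1/5, 4/5]
  s_2: [1/5, 4/5]

(P^5)[s_2 -> s_2] = 4/5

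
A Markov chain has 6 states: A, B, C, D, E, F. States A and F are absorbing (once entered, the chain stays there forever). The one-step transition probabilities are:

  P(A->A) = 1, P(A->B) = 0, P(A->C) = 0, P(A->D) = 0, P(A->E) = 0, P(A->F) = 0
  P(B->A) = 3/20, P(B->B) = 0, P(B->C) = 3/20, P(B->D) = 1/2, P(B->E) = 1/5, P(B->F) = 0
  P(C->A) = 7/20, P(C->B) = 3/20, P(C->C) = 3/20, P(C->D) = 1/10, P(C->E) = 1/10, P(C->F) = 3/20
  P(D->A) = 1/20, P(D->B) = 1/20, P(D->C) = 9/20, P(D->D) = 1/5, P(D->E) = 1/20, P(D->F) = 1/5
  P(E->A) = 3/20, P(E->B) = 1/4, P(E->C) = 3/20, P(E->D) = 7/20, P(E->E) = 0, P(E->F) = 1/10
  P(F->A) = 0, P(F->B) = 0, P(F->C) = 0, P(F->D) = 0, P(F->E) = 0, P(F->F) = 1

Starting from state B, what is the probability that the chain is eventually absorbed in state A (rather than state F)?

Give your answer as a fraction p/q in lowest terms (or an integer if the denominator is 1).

Answer: 45096/73679

Derivation:
Let a_i = P(absorbed in A | start in state i).
Boundary conditions: a_A = 1, a_F = 0.
For each transient state i, a_i = sum_j P(i->j) * a_j:
  a_B = 3/20*a_A + 0*a_B + 3/20*a_C + 1/2*a_D + 1/5*a_E + 0*a_F
  a_C = 7/20*a_A + 3/20*a_B + 3/20*a_C + 1/10*a_D + 1/10*a_E + 3/20*a_F
  a_D = 1/20*a_A + 1/20*a_B + 9/20*a_C + 1/5*a_D + 1/20*a_E + 1/5*a_F
  a_E = 3/20*a_A + 1/4*a_B + 3/20*a_C + 7/20*a_D + 0*a_E + 1/10*a_F

Substituting a_A = 1 and a_F = 0, rearrange to (I - Q) a = r where r[i] = P(i -> A):
  [1, -3/20, -1/2, -1/5] . (a_B, a_C, a_D, a_E) = 3/20
  [-3/20, 17/20, -1/10, -1/10] . (a_B, a_C, a_D, a_E) = 7/20
  [-1/20, -9/20, 4/5, -1/20] . (a_B, a_C, a_D, a_E) = 1/20
  [-1/4, -3/20, -7/20, 1] . (a_B, a_C, a_D, a_E) = 3/20

Solving yields:
  a_B = 45096/73679
  a_C = 47617/73679
  a_D = 36856/73679
  a_E = 42368/73679

Starting state is B, so the absorption probability is a_B = 45096/73679.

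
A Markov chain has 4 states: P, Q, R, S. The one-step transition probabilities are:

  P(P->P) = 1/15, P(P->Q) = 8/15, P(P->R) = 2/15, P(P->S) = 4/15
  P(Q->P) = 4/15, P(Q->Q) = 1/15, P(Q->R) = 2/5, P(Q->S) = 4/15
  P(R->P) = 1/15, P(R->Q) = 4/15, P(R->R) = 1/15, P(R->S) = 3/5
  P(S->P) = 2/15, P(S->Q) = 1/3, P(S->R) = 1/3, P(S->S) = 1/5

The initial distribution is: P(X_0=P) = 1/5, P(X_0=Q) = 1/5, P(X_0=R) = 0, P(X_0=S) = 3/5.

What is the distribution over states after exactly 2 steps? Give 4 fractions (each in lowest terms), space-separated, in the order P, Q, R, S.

Answer: 164/1125 289/1125 274/1125 398/1125

Derivation:
Propagating the distribution step by step (d_{t+1} = d_t * P):
d_0 = (P=1/5, Q=1/5, R=0, S=3/5)
  d_1[P] = 1/5*1/15 + 1/5*4/15 + 0*1/15 + 3/5*2/15 = 11/75
  d_1[Q] = 1/5*8/15 + 1/5*1/15 + 0*4/15 + 3/5*1/3 = 8/25
  d_1[R] = 1/5*2/15 + 1/5*2/5 + 0*1/15 + 3/5*1/3 = 23/75
  d_1[S] = 1/5*4/15 + 1/5*4/15 + 0*3/5 + 3/5*1/5 = 17/75
d_1 = (P=11/75, Q=8/25, R=23/75, S=17/75)
  d_2[P] = 11/75*1/15 + 8/25*4/15 + 23/75*1/15 + 17/75*2/15 = 164/1125
  d_2[Q] = 11/75*8/15 + 8/25*1/15 + 23/75*4/15 + 17/75*1/3 = 289/1125
  d_2[R] = 11/75*2/15 + 8/25*2/5 + 23/75*1/15 + 17/75*1/3 = 274/1125
  d_2[S] = 11/75*4/15 + 8/25*4/15 + 23/75*3/5 + 17/75*1/5 = 398/1125
d_2 = (P=164/1125, Q=289/1125, R=274/1125, S=398/1125)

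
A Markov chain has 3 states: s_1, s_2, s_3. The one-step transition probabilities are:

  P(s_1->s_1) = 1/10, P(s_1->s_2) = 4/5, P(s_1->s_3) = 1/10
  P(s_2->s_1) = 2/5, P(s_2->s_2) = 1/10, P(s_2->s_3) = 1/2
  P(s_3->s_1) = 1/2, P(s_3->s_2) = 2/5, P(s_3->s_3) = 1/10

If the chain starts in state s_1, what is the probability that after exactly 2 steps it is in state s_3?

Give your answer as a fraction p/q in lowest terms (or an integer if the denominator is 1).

Computing P^2 by repeated multiplication:
P^1 =
  s_1: [1/10, 4/5, 1/10]
  s_2: [2/5, 1/10, 1/2]
  s_3: [1/2, 2/5, 1/10]
P^2 =
  s_1: [19/50, 1/5, 21/50]
  s_2: [33/100, 53/100, 7/50]
  s_3: [13/50, 12/25, 13/50]

(P^2)[s_1 -> s_3] = 21/50

Answer: 21/50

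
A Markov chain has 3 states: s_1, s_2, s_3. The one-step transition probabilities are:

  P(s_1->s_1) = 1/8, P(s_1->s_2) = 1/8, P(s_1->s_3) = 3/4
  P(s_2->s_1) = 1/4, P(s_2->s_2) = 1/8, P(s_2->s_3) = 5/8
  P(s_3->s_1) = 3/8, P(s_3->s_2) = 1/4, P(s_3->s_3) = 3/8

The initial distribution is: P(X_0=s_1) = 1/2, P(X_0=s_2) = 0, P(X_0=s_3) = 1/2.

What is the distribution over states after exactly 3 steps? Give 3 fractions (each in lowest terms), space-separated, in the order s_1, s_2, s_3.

Propagating the distribution step by step (d_{t+1} = d_t * P):
d_0 = (s_1=1/2, s_2=0, s_3=1/2)
  d_1[s_1] = 1/2*1/8 + 0*1/4 + 1/2*3/8 = 1/4
  d_1[s_2] = 1/2*1/8 + 0*1/8 + 1/2*1/4 = 3/16
  d_1[s_3] = 1/2*3/4 + 0*5/8 + 1/2*3/8 = 9/16
d_1 = (s_1=1/4, s_2=3/16, s_3=9/16)
  d_2[s_1] = 1/4*1/8 + 3/16*1/4 + 9/16*3/8 = 37/128
  d_2[s_2] = 1/4*1/8 + 3/16*1/8 + 9/16*1/4 = 25/128
  d_2[s_3] = 1/4*3/4 + 3/16*5/8 + 9/16*3/8 = 33/64
d_2 = (s_1=37/128, s_2=25/128, s_3=33/64)
  d_3[s_1] = 37/128*1/8 + 25/128*1/4 + 33/64*3/8 = 285/1024
  d_3[s_2] = 37/128*1/8 + 25/128*1/8 + 33/64*1/4 = 97/512
  d_3[s_3] = 37/128*3/4 + 25/128*5/8 + 33/64*3/8 = 545/1024
d_3 = (s_1=285/1024, s_2=97/512, s_3=545/1024)

Answer: 285/1024 97/512 545/1024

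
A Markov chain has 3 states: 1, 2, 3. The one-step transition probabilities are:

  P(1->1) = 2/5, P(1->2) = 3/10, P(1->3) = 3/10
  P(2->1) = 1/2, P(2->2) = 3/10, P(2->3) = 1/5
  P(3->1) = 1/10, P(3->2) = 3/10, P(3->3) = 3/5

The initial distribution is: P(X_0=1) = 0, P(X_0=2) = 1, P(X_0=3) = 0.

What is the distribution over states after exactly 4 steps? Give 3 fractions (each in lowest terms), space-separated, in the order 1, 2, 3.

Answer: 3193/10000 3/10 3807/10000

Derivation:
Propagating the distribution step by step (d_{t+1} = d_t * P):
d_0 = (1=0, 2=1, 3=0)
  d_1[1] = 0*2/5 + 1*1/2 + 0*1/10 = 1/2
  d_1[2] = 0*3/10 + 1*3/10 + 0*3/10 = 3/10
  d_1[3] = 0*3/10 + 1*1/5 + 0*3/5 = 1/5
d_1 = (1=1/2, 2=3/10, 3=1/5)
  d_2[1] = 1/2*2/5 + 3/10*1/2 + 1/5*1/10 = 37/100
  d_2[2] = 1/2*3/10 + 3/10*3/10 + 1/5*3/10 = 3/10
  d_2[3] = 1/2*3/10 + 3/10*1/5 + 1/5*3/5 = 33/100
d_2 = (1=37/100, 2=3/10, 3=33/100)
  d_3[1] = 37/100*2/5 + 3/10*1/2 + 33/100*1/10 = 331/1000
  d_3[2] = 37/100*3/10 + 3/10*3/10 + 33/100*3/10 = 3/10
  d_3[3] = 37/100*3/10 + 3/10*1/5 + 33/100*3/5 = 369/1000
d_3 = (1=331/1000, 2=3/10, 3=369/1000)
  d_4[1] = 331/1000*2/5 + 3/10*1/2 + 369/1000*1/10 = 3193/10000
  d_4[2] = 331/1000*3/10 + 3/10*3/10 + 369/1000*3/10 = 3/10
  d_4[3] = 331/1000*3/10 + 3/10*1/5 + 369/1000*3/5 = 3807/10000
d_4 = (1=3193/10000, 2=3/10, 3=3807/10000)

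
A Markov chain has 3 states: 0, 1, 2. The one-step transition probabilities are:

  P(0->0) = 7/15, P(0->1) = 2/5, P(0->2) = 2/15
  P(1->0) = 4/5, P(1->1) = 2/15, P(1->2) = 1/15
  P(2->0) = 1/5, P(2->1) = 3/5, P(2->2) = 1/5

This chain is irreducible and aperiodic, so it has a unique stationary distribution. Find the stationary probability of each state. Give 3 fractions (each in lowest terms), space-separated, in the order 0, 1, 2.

Answer: 147/269 90/269 32/269

Derivation:
The stationary distribution satisfies pi = pi * P, i.e.:
  pi_0 = 7/15*pi_0 + 4/5*pi_1 + 1/5*pi_2
  pi_1 = 2/5*pi_0 + 2/15*pi_1 + 3/5*pi_2
  pi_2 = 2/15*pi_0 + 1/15*pi_1 + 1/5*pi_2
with normalization: pi_0 + pi_1 + pi_2 = 1.

Using the first 2 balance equations plus normalization, the linear system A*pi = b is:
  [-8/15, 4/5, 1/5] . pi = 0
  [2/5, -13/15, 3/5] . pi = 0
  [1, 1, 1] . pi = 1

Solving yields:
  pi_0 = 147/269
  pi_1 = 90/269
  pi_2 = 32/269

Verification (pi * P):
  147/269*7/15 + 90/269*4/5 + 32/269*1/5 = 147/269 = pi_0  (ok)
  147/269*2/5 + 90/269*2/15 + 32/269*3/5 = 90/269 = pi_1  (ok)
  147/269*2/15 + 90/269*1/15 + 32/269*1/5 = 32/269 = pi_2  (ok)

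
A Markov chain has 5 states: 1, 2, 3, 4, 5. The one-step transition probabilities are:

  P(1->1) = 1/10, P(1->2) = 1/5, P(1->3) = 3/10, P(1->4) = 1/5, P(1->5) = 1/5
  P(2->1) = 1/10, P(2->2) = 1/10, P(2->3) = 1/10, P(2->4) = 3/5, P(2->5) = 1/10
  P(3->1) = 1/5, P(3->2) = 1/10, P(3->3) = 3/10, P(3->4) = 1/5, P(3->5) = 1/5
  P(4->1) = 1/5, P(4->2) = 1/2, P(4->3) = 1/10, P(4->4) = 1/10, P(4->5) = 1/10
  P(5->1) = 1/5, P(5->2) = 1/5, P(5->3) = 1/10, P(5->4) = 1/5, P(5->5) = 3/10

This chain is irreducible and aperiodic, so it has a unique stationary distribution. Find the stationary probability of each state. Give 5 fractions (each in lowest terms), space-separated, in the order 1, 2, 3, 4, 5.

The stationary distribution satisfies pi = pi * P, i.e.:
  pi_1 = 1/10*pi_1 + 1/10*pi_2 + 1/5*pi_3 + 1/5*pi_4 + 1/5*pi_5
  pi_2 = 1/5*pi_1 + 1/10*pi_2 + 1/10*pi_3 + 1/2*pi_4 + 1/5*pi_5
  pi_3 = 3/10*pi_1 + 1/10*pi_2 + 3/10*pi_3 + 1/10*pi_4 + 1/10*pi_5
  pi_4 = 1/5*pi_1 + 3/5*pi_2 + 1/5*pi_3 + 1/10*pi_4 + 1/5*pi_5
  pi_5 = 1/5*pi_1 + 1/10*pi_2 + 1/5*pi_3 + 1/10*pi_4 + 3/10*pi_5
with normalization: pi_1 + pi_2 + pi_3 + pi_4 + pi_5 = 1.

Using the first 4 balance equations plus normalization, the linear system A*pi = b is:
  [-9/10, 1/10, 1/5, 1/5, 1/5] . pi = 0
  [1/5, -9/10, 1/10, 1/2, 1/5] . pi = 0
  [3/10, 1/10, -7/10, 1/10, 1/10] . pi = 0
  [1/5, 3/5, 1/5, -9/10, 1/5] . pi = 0
  [1, 1, 1, 1, 1] . pi = 1

Solving yields:
  pi_1 = 1531/9570
  pi_2 = 209/870
  pi_3 = 1579/9570
  pi_4 = 1288/4785
  pi_5 = 317/1914

Verification (pi * P):
  1531/9570*1/10 + 209/870*1/10 + 1579/9570*1/5 + 1288/4785*1/5 + 317/1914*1/5 = 1531/9570 = pi_1  (ok)
  1531/9570*1/5 + 209/870*1/10 + 1579/9570*1/10 + 1288/4785*1/2 + 317/1914*1/5 = 209/870 = pi_2  (ok)
  1531/9570*3/10 + 209/870*1/10 + 1579/9570*3/10 + 1288/4785*1/10 + 317/1914*1/10 = 1579/9570 = pi_3  (ok)
  1531/9570*1/5 + 209/870*3/5 + 1579/9570*1/5 + 1288/4785*1/10 + 317/1914*1/5 = 1288/4785 = pi_4  (ok)
  1531/9570*1/5 + 209/870*1/10 + 1579/9570*1/5 + 1288/4785*1/10 + 317/1914*3/10 = 317/1914 = pi_5  (ok)

Answer: 1531/9570 209/870 1579/9570 1288/4785 317/1914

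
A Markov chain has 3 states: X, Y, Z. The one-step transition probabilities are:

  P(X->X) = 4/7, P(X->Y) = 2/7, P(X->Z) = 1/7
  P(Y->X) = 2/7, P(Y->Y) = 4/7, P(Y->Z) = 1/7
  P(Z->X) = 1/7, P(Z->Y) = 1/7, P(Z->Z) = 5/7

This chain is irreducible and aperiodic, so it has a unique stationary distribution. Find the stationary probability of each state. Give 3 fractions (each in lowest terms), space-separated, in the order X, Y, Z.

Answer: 1/3 1/3 1/3

Derivation:
The stationary distribution satisfies pi = pi * P, i.e.:
  pi_X = 4/7*pi_X + 2/7*pi_Y + 1/7*pi_Z
  pi_Y = 2/7*pi_X + 4/7*pi_Y + 1/7*pi_Z
  pi_Z = 1/7*pi_X + 1/7*pi_Y + 5/7*pi_Z
with normalization: pi_X + pi_Y + pi_Z = 1.

Using the first 2 balance equations plus normalization, the linear system A*pi = b is:
  [-3/7, 2/7, 1/7] . pi = 0
  [2/7, -3/7, 1/7] . pi = 0
  [1, 1, 1] . pi = 1

Solving yields:
  pi_X = 1/3
  pi_Y = 1/3
  pi_Z = 1/3

Verification (pi * P):
  1/3*4/7 + 1/3*2/7 + 1/3*1/7 = 1/3 = pi_X  (ok)
  1/3*2/7 + 1/3*4/7 + 1/3*1/7 = 1/3 = pi_Y  (ok)
  1/3*1/7 + 1/3*1/7 + 1/3*5/7 = 1/3 = pi_Z  (ok)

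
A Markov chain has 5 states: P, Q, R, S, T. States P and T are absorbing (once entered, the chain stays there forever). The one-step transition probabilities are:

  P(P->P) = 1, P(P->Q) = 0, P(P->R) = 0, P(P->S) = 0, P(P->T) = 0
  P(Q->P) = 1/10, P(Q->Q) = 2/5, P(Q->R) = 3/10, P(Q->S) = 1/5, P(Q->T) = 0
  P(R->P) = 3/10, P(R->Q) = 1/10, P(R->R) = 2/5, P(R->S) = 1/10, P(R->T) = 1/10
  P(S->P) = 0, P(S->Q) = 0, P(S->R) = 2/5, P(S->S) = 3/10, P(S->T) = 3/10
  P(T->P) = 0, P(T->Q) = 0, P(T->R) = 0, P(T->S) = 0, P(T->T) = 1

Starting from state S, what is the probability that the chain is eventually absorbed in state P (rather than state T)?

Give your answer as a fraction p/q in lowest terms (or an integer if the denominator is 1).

Answer: 76/199

Derivation:
Let a_i = P(absorbed in P | start in state i).
Boundary conditions: a_P = 1, a_T = 0.
For each transient state i, a_i = sum_j P(i->j) * a_j:
  a_Q = 1/10*a_P + 2/5*a_Q + 3/10*a_R + 1/5*a_S + 0*a_T
  a_R = 3/10*a_P + 1/10*a_Q + 2/5*a_R + 1/10*a_S + 1/10*a_T
  a_S = 0*a_P + 0*a_Q + 2/5*a_R + 3/10*a_S + 3/10*a_T

Substituting a_P = 1 and a_T = 0, rearrange to (I - Q) a = r where r[i] = P(i -> P):
  [3/5, -3/10, -1/5] . (a_Q, a_R, a_S) = 1/10
  [-1/10, 3/5, -1/10] . (a_Q, a_R, a_S) = 3/10
  [0, -2/5, 7/10] . (a_Q, a_R, a_S) = 0

Solving yields:
  a_Q = 125/199
  a_R = 133/199
  a_S = 76/199

Starting state is S, so the absorption probability is a_S = 76/199.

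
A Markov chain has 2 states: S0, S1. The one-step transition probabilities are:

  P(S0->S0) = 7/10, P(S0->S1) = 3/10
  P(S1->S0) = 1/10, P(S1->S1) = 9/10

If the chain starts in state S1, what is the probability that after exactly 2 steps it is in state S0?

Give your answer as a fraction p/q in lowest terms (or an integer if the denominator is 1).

Answer: 4/25

Derivation:
Computing P^2 by repeated multiplication:
P^1 =
  S0: [7/10, 3/10]
  S1: [1/10, 9/10]
P^2 =
  S0: [13/25, 12/25]
  S1: [4/25, 21/25]

(P^2)[S1 -> S0] = 4/25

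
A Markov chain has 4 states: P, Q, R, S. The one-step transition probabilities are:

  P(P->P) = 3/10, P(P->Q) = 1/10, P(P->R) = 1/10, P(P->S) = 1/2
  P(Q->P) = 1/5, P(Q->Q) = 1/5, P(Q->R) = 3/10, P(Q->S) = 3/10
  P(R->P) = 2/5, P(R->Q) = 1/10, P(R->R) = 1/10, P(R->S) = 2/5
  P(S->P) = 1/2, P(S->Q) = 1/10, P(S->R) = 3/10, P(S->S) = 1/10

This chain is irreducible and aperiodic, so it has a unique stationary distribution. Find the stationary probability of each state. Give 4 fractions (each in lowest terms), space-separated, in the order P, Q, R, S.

Answer: 53/142 1/9 40/213 419/1278

Derivation:
The stationary distribution satisfies pi = pi * P, i.e.:
  pi_P = 3/10*pi_P + 1/5*pi_Q + 2/5*pi_R + 1/2*pi_S
  pi_Q = 1/10*pi_P + 1/5*pi_Q + 1/10*pi_R + 1/10*pi_S
  pi_R = 1/10*pi_P + 3/10*pi_Q + 1/10*pi_R + 3/10*pi_S
  pi_S = 1/2*pi_P + 3/10*pi_Q + 2/5*pi_R + 1/10*pi_S
with normalization: pi_P + pi_Q + pi_R + pi_S = 1.

Using the first 3 balance equations plus normalization, the linear system A*pi = b is:
  [-7/10, 1/5, 2/5, 1/2] . pi = 0
  [1/10, -4/5, 1/10, 1/10] . pi = 0
  [1/10, 3/10, -9/10, 3/10] . pi = 0
  [1, 1, 1, 1] . pi = 1

Solving yields:
  pi_P = 53/142
  pi_Q = 1/9
  pi_R = 40/213
  pi_S = 419/1278

Verification (pi * P):
  53/142*3/10 + 1/9*1/5 + 40/213*2/5 + 419/1278*1/2 = 53/142 = pi_P  (ok)
  53/142*1/10 + 1/9*1/5 + 40/213*1/10 + 419/1278*1/10 = 1/9 = pi_Q  (ok)
  53/142*1/10 + 1/9*3/10 + 40/213*1/10 + 419/1278*3/10 = 40/213 = pi_R  (ok)
  53/142*1/2 + 1/9*3/10 + 40/213*2/5 + 419/1278*1/10 = 419/1278 = pi_S  (ok)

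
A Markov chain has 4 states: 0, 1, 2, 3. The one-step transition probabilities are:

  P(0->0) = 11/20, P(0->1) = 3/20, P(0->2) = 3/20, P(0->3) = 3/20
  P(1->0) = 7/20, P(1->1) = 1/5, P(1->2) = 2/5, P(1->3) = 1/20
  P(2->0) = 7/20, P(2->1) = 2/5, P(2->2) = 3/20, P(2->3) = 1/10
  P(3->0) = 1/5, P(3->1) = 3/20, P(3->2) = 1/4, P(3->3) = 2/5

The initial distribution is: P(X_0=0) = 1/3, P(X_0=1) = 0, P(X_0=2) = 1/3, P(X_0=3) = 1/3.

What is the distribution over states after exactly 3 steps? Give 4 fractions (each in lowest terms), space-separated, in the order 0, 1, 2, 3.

Answer: 4829/12000 1743/8000 5257/24000 241/1500

Derivation:
Propagating the distribution step by step (d_{t+1} = d_t * P):
d_0 = (0=1/3, 1=0, 2=1/3, 3=1/3)
  d_1[0] = 1/3*11/20 + 0*7/20 + 1/3*7/20 + 1/3*1/5 = 11/30
  d_1[1] = 1/3*3/20 + 0*1/5 + 1/3*2/5 + 1/3*3/20 = 7/30
  d_1[2] = 1/3*3/20 + 0*2/5 + 1/3*3/20 + 1/3*1/4 = 11/60
  d_1[3] = 1/3*3/20 + 0*1/20 + 1/3*1/10 + 1/3*2/5 = 13/60
d_1 = (0=11/30, 1=7/30, 2=11/60, 3=13/60)
  d_2[0] = 11/30*11/20 + 7/30*7/20 + 11/60*7/20 + 13/60*1/5 = 469/1200
  d_2[1] = 11/30*3/20 + 7/30*1/5 + 11/60*2/5 + 13/60*3/20 = 83/400
  d_2[2] = 11/30*3/20 + 7/30*2/5 + 11/60*3/20 + 13/60*1/4 = 23/100
  d_2[3] = 11/30*3/20 + 7/30*1/20 + 11/60*1/10 + 13/60*2/5 = 103/600
d_2 = (0=469/1200, 1=83/400, 2=23/100, 3=103/600)
  d_3[0] = 469/1200*11/20 + 83/400*7/20 + 23/100*7/20 + 103/600*1/5 = 4829/12000
  d_3[1] = 469/1200*3/20 + 83/400*1/5 + 23/100*2/5 + 103/600*3/20 = 1743/8000
  d_3[2] = 469/1200*3/20 + 83/400*2/5 + 23/100*3/20 + 103/600*1/4 = 5257/24000
  d_3[3] = 469/1200*3/20 + 83/400*1/20 + 23/100*1/10 + 103/600*2/5 = 241/1500
d_3 = (0=4829/12000, 1=1743/8000, 2=5257/24000, 3=241/1500)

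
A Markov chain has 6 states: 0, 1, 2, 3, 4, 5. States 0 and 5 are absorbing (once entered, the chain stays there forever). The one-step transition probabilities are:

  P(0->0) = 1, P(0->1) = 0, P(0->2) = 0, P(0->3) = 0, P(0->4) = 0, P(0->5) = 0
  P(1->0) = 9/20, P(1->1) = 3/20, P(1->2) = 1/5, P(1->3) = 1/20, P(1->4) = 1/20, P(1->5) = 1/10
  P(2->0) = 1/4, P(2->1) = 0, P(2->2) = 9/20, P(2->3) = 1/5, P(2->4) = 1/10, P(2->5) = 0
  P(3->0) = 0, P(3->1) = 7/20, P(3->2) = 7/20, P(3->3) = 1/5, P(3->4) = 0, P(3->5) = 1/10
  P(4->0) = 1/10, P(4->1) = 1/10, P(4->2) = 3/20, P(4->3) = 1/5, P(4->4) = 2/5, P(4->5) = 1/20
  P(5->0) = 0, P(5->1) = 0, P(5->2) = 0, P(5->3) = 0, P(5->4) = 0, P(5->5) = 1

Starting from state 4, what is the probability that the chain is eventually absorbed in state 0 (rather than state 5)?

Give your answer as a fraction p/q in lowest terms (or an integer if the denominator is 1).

Let a_i = P(absorbed in 0 | start in state i).
Boundary conditions: a_0 = 1, a_5 = 0.
For each transient state i, a_i = sum_j P(i->j) * a_j:
  a_1 = 9/20*a_0 + 3/20*a_1 + 1/5*a_2 + 1/20*a_3 + 1/20*a_4 + 1/10*a_5
  a_2 = 1/4*a_0 + 0*a_1 + 9/20*a_2 + 1/5*a_3 + 1/10*a_4 + 0*a_5
  a_3 = 0*a_0 + 7/20*a_1 + 7/20*a_2 + 1/5*a_3 + 0*a_4 + 1/10*a_5
  a_4 = 1/10*a_0 + 1/10*a_1 + 3/20*a_2 + 1/5*a_3 + 2/5*a_4 + 1/20*a_5

Substituting a_0 = 1 and a_5 = 0, rearrange to (I - Q) a = r where r[i] = P(i -> 0):
  [17/20, -1/5, -1/20, -1/20] . (a_1, a_2, a_3, a_4) = 9/20
  [0, 11/20, -1/5, -1/10] . (a_1, a_2, a_3, a_4) = 1/4
  [-7/20, -7/20, 4/5, 0] . (a_1, a_2, a_3, a_4) = 0
  [-1/10, -3/20, -1/5, 3/5] . (a_1, a_2, a_3, a_4) = 1/10

Solving yields:
  a_1 = 114/139
  a_2 = 3470/4031
  a_3 = 5929/8062
  a_4 = 6157/8062

Starting state is 4, so the absorption probability is a_4 = 6157/8062.

Answer: 6157/8062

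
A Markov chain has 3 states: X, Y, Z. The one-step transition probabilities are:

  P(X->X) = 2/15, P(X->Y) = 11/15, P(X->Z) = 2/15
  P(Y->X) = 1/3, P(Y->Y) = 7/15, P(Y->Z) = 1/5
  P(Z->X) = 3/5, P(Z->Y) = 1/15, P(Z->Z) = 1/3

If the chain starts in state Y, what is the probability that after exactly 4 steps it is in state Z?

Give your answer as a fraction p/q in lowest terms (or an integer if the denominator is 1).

Computing P^4 by repeated multiplication:
P^1 =
  X: [2/15, 11/15, 2/15]
  Y: [1/3, 7/15, 1/5]
  Z: [3/5, 1/15, 1/3]
P^2 =
  X: [77/225, 101/225, 47/225]
  Y: [8/25, 107/225, 46/225]
  Z: [68/225, 37/75, 46/225]
P^3 =
  X: [1082/3375, 1601/3375, 692/3375]
  Y: [1093/3375, 529/1125, 139/675]
  Z: [221/675, 1571/3375, 233/1125]
P^4 =
  X: [16397/50625, 23801/50625, 10427/50625]
  Y: [16376/50625, 23827/50625, 386/1875]
  Z: [5452/16875, 23851/50625, 10418/50625]

(P^4)[Y -> Z] = 386/1875

Answer: 386/1875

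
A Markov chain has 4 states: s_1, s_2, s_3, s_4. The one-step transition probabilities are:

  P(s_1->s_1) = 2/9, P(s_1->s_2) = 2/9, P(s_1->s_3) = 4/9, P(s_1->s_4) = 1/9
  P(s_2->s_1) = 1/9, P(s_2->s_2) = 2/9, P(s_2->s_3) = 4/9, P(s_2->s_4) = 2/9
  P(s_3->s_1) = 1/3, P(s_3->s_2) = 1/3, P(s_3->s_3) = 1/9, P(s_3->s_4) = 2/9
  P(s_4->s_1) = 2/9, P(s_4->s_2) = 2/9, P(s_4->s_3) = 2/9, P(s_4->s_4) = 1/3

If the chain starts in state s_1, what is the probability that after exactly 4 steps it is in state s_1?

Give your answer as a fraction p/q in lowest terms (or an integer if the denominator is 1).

Answer: 1498/6561

Derivation:
Computing P^4 by repeated multiplication:
P^1 =
  s_1: [2/9, 2/9, 4/9, 1/9]
  s_2: [1/9, 2/9, 4/9, 2/9]
  s_3: [1/3, 1/3, 1/9, 2/9]
  s_4: [2/9, 2/9, 2/9, 1/3]
P^2 =
  s_1: [20/81, 22/81, 22/81, 17/81]
  s_2: [20/81, 22/81, 20/81, 19/81]
  s_3: [16/81, 19/81, 29/81, 17/81]
  s_4: [2/9, 20/81, 8/27, 19/81]
P^3 =
  s_1: [2/9, 184/729, 224/729, 53/243]
  s_2: [160/729, 182/729, 226/729, 161/729]
  s_3: [172/729, 191/729, 203/729, 163/729]
  s_4: [166/729, 62/243, 214/729, 163/729]
P^4 =
  s_1: [1498/6561, 1682/6561, 214/729, 485/2187]
  s_2: [1502/6561, 1684/6561, 1916/6561, 1459/6561]
  s_3: [490/2187, 1661/6561, 1981/6561, 161/729]
  s_4: [1486/6561, 1672/6561, 1948/6561, 485/2187]

(P^4)[s_1 -> s_1] = 1498/6561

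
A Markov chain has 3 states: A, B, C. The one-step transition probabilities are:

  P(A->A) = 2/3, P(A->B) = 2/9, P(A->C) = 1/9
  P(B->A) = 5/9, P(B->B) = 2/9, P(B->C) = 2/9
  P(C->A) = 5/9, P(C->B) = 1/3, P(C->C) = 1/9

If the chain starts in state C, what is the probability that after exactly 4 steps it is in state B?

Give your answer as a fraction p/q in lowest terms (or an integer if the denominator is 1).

Answer: 1558/6561

Derivation:
Computing P^4 by repeated multiplication:
P^1 =
  A: [2/3, 2/9, 1/9]
  B: [5/9, 2/9, 2/9]
  C: [5/9, 1/3, 1/9]
P^2 =
  A: [17/27, 19/81, 11/81]
  B: [50/81, 20/81, 11/81]
  C: [50/81, 19/81, 4/27]
P^3 =
  A: [152/243, 173/729, 100/729]
  B: [455/729, 173/729, 101/729]
  C: [455/729, 58/243, 100/729]
P^4 =
  A: [1367/2187, 1558/6561, 902/6561]
  B: [4100/6561, 1559/6561, 902/6561]
  C: [4100/6561, 1558/6561, 301/2187]

(P^4)[C -> B] = 1558/6561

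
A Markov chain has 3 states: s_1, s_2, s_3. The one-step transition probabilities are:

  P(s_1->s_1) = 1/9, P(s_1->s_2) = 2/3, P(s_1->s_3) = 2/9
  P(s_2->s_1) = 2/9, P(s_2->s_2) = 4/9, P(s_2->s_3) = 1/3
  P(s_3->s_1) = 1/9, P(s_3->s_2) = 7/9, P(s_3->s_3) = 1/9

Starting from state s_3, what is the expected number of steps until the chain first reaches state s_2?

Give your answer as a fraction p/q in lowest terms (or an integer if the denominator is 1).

Let h_i = expected steps to first reach s_2 from state i.
Boundary: h_s_2 = 0.
First-step equations for the other states:
  h_s_1 = 1 + 1/9*h_s_1 + 2/3*h_s_2 + 2/9*h_s_3
  h_s_3 = 1 + 1/9*h_s_1 + 7/9*h_s_2 + 1/9*h_s_3

Substituting h_s_2 = 0 and rearranging gives the linear system (I - Q) h = 1:
  [8/9, -2/9] . (h_s_1, h_s_3) = 1
  [-1/9, 8/9] . (h_s_1, h_s_3) = 1

Solving yields:
  h_s_1 = 45/31
  h_s_3 = 81/62

Starting state is s_3, so the expected hitting time is h_s_3 = 81/62.

Answer: 81/62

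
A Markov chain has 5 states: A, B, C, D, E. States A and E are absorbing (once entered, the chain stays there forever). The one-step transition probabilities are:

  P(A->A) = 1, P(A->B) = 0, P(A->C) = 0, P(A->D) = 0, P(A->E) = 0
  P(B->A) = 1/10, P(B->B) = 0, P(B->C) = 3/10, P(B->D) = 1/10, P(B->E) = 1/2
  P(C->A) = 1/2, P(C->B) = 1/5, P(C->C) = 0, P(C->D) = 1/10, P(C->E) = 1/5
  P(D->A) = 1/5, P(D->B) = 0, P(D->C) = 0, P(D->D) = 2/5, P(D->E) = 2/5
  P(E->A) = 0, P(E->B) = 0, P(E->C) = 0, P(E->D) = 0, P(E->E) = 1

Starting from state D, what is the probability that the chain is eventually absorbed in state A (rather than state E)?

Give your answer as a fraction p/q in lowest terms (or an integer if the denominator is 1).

Let a_i = P(absorbed in A | start in state i).
Boundary conditions: a_A = 1, a_E = 0.
For each transient state i, a_i = sum_j P(i->j) * a_j:
  a_B = 1/10*a_A + 0*a_B + 3/10*a_C + 1/10*a_D + 1/2*a_E
  a_C = 1/2*a_A + 1/5*a_B + 0*a_C + 1/10*a_D + 1/5*a_E
  a_D = 1/5*a_A + 0*a_B + 0*a_C + 2/5*a_D + 2/5*a_E

Substituting a_A = 1 and a_E = 0, rearrange to (I - Q) a = r where r[i] = P(i -> A):
  [1, -3/10, -1/10] . (a_B, a_C, a_D) = 1/10
  [-1/5, 1, -1/10] . (a_B, a_C, a_D) = 1/2
  [0, 0, 3/5] . (a_B, a_C, a_D) = 1/5

Solving yields:
  a_B = 44/141
  a_C = 28/47
  a_D = 1/3

Starting state is D, so the absorption probability is a_D = 1/3.

Answer: 1/3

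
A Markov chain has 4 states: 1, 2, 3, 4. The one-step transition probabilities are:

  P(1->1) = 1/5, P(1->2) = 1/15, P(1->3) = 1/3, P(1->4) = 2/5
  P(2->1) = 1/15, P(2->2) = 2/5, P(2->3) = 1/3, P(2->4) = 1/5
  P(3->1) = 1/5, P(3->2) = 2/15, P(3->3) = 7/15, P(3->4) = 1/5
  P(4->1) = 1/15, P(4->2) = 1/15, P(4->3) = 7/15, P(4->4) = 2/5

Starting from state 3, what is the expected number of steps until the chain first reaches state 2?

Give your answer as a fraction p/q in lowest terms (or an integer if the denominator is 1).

Let h_i = expected steps to first reach 2 from state i.
Boundary: h_2 = 0.
First-step equations for the other states:
  h_1 = 1 + 1/5*h_1 + 1/15*h_2 + 1/3*h_3 + 2/5*h_4
  h_3 = 1 + 1/5*h_1 + 2/15*h_2 + 7/15*h_3 + 1/5*h_4
  h_4 = 1 + 1/15*h_1 + 1/15*h_2 + 7/15*h_3 + 2/5*h_4

Substituting h_2 = 0 and rearranging gives the linear system (I - Q) h = 1:
  [4/5, -1/3, -2/5] . (h_1, h_3, h_4) = 1
  [-1/5, 8/15, -1/5] . (h_1, h_3, h_4) = 1
  [-1/15, -7/15, 3/5] . (h_1, h_3, h_4) = 1

Solving yields:
  h_1 = 335/32
  h_3 = 155/16
  h_4 = 995/96

Starting state is 3, so the expected hitting time is h_3 = 155/16.

Answer: 155/16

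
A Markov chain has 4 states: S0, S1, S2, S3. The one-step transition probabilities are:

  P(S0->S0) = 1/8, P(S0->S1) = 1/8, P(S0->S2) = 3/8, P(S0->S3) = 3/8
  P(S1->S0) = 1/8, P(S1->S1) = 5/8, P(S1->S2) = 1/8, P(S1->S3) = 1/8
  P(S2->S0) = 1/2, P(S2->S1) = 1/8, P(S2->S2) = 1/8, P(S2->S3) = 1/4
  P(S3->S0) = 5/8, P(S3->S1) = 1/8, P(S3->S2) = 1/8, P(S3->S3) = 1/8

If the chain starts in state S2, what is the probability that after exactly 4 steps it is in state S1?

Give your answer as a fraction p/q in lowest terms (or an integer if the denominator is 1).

Computing P^4 by repeated multiplication:
P^1 =
  S0: [1/8, 1/8, 3/8, 3/8]
  S1: [1/8, 5/8, 1/8, 1/8]
  S2: [1/2, 1/8, 1/8, 1/4]
  S3: [5/8, 1/8, 1/8, 1/8]
P^2 =
  S0: [29/64, 3/16, 5/32, 13/64]
  S1: [15/64, 7/16, 5/32, 11/64]
  S2: [19/64, 3/16, 1/4, 17/64]
  S3: [15/64, 3/16, 9/32, 19/64]
P^3 =
  S0: [73/256, 7/32, 61/256, 33/128]
  S1: [69/256, 11/32, 47/256, 13/64]
  S2: [45/128, 7/32, 51/256, 59/256]
  S3: [97/256, 7/32, 47/256, 7/32]
P^4 =
  S0: [703/2048, 15/64, 201/1024, 463/2048]
  S1: [605/2048, 19/64, 197/1024, 441/2048]
  S2: [645/2048, 15/64, 109/512, 487/2048]
  S3: [621/2048, 15/64, 225/1024, 497/2048]

(P^4)[S2 -> S1] = 15/64

Answer: 15/64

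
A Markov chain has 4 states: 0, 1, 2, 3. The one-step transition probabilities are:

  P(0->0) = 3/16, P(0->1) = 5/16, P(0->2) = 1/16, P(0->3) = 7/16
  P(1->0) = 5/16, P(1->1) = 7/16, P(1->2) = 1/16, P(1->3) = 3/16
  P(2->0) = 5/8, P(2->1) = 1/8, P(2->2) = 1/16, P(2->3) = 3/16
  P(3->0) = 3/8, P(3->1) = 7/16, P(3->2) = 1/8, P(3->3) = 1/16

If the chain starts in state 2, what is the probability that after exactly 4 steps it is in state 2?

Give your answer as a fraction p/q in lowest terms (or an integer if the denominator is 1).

Answer: 1243/16384

Derivation:
Computing P^4 by repeated multiplication:
P^1 =
  0: [3/16, 5/16, 1/16, 7/16]
  1: [5/16, 7/16, 1/16, 3/16]
  2: [5/8, 1/8, 1/16, 3/16]
  3: [3/8, 7/16, 1/8, 1/16]
P^2 =
  0: [43/128, 101/256, 23/256, 23/128]
  1: [39/128, 97/256, 19/256, 31/128]
  2: [17/64, 87/256, 19/256, 41/128]
  3: [79/256, 45/128, 17/256, 35/128]
P^3 =
  0: [1269/4096, 1505/4096, 151/2048, 255/1024]
  1: [1281/4096, 1541/4096, 159/2048, 239/1024]
  2: [1321/4096, 1561/4096, 169/2048, 219/1024]
  3: [1277/4096, 1549/4096, 163/2048, 59/256]
P^4 =
  0: [2559/8192, 1539/4096, 1279/16384, 3831/16384]
  1: [1279/4096, 3065/8192, 1263/16384, 3875/16384]
  2: [5101/16384, 6085/16384, 1243/16384, 3955/16384]
  3: [5125/16384, 3061/8192, 315/4096, 3877/16384]

(P^4)[2 -> 2] = 1243/16384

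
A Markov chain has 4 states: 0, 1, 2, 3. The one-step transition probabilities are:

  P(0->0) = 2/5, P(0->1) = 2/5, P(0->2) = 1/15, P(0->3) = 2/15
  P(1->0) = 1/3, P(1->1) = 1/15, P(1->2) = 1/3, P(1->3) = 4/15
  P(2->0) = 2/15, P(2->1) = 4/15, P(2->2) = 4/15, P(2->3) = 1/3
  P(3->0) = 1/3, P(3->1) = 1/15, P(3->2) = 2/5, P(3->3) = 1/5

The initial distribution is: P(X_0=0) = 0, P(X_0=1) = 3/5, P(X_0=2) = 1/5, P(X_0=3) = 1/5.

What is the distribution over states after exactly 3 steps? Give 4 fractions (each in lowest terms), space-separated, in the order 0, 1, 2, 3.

Answer: 5101/16875 3581/16875 4316/16875 3877/16875

Derivation:
Propagating the distribution step by step (d_{t+1} = d_t * P):
d_0 = (0=0, 1=3/5, 2=1/5, 3=1/5)
  d_1[0] = 0*2/5 + 3/5*1/3 + 1/5*2/15 + 1/5*1/3 = 22/75
  d_1[1] = 0*2/5 + 3/5*1/15 + 1/5*4/15 + 1/5*1/15 = 8/75
  d_1[2] = 0*1/15 + 3/5*1/3 + 1/5*4/15 + 1/5*2/5 = 1/3
  d_1[3] = 0*2/15 + 3/5*4/15 + 1/5*1/3 + 1/5*1/5 = 4/15
d_1 = (0=22/75, 1=8/75, 2=1/3, 3=4/15)
  d_2[0] = 22/75*2/5 + 8/75*1/3 + 1/3*2/15 + 4/15*1/3 = 322/1125
  d_2[1] = 22/75*2/5 + 8/75*1/15 + 1/3*4/15 + 4/15*1/15 = 52/225
  d_2[2] = 22/75*1/15 + 8/75*1/3 + 1/3*4/15 + 4/15*2/5 = 94/375
  d_2[3] = 22/75*2/15 + 8/75*4/15 + 1/3*1/3 + 4/15*1/5 = 29/125
d_2 = (0=322/1125, 1=52/225, 2=94/375, 3=29/125)
  d_3[0] = 322/1125*2/5 + 52/225*1/3 + 94/375*2/15 + 29/125*1/3 = 5101/16875
  d_3[1] = 322/1125*2/5 + 52/225*1/15 + 94/375*4/15 + 29/125*1/15 = 3581/16875
  d_3[2] = 322/1125*1/15 + 52/225*1/3 + 94/375*4/15 + 29/125*2/5 = 4316/16875
  d_3[3] = 322/1125*2/15 + 52/225*4/15 + 94/375*1/3 + 29/125*1/5 = 3877/16875
d_3 = (0=5101/16875, 1=3581/16875, 2=4316/16875, 3=3877/16875)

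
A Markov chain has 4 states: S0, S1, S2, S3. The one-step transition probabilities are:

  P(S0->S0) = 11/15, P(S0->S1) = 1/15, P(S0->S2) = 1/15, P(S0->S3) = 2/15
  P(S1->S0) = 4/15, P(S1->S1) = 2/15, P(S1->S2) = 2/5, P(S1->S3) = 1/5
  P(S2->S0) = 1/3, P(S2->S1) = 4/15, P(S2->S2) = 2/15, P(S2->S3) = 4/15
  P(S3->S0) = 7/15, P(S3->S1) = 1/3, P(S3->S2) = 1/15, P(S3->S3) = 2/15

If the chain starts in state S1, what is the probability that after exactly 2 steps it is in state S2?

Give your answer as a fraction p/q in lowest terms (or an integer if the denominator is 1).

Computing P^2 by repeated multiplication:
P^1 =
  S0: [11/15, 1/15, 1/15, 2/15]
  S1: [4/15, 2/15, 2/5, 1/5]
  S2: [1/3, 4/15, 2/15, 4/15]
  S3: [7/15, 1/3, 1/15, 2/15]
P^2 =
  S0: [16/25, 3/25, 7/75, 11/75]
  S1: [103/225, 47/225, 31/225, 44/225]
  S2: [109/225, 41/225, 37/225, 38/225]
  S3: [116/225, 31/225, 41/225, 37/225]

(P^2)[S1 -> S2] = 31/225

Answer: 31/225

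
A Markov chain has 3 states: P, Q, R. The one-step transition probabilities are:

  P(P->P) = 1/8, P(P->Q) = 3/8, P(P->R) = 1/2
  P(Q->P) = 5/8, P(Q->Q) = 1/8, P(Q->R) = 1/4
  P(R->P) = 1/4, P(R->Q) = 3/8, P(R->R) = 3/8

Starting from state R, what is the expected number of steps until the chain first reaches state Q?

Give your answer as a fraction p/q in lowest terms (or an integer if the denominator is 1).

Let h_i = expected steps to first reach Q from state i.
Boundary: h_Q = 0.
First-step equations for the other states:
  h_P = 1 + 1/8*h_P + 3/8*h_Q + 1/2*h_R
  h_R = 1 + 1/4*h_P + 3/8*h_Q + 3/8*h_R

Substituting h_Q = 0 and rearranging gives the linear system (I - Q) h = 1:
  [7/8, -1/2] . (h_P, h_R) = 1
  [-1/4, 5/8] . (h_P, h_R) = 1

Solving yields:
  h_P = 8/3
  h_R = 8/3

Starting state is R, so the expected hitting time is h_R = 8/3.

Answer: 8/3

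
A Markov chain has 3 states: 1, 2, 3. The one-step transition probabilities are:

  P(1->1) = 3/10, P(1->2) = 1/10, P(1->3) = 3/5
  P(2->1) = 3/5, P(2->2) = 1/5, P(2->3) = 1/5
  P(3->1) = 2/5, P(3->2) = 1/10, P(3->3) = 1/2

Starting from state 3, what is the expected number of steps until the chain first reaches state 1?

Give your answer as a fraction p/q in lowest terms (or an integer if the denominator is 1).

Let h_i = expected steps to first reach 1 from state i.
Boundary: h_1 = 0.
First-step equations for the other states:
  h_2 = 1 + 3/5*h_1 + 1/5*h_2 + 1/5*h_3
  h_3 = 1 + 2/5*h_1 + 1/10*h_2 + 1/2*h_3

Substituting h_1 = 0 and rearranging gives the linear system (I - Q) h = 1:
  [4/5, -1/5] . (h_2, h_3) = 1
  [-1/10, 1/2] . (h_2, h_3) = 1

Solving yields:
  h_2 = 35/19
  h_3 = 45/19

Starting state is 3, so the expected hitting time is h_3 = 45/19.

Answer: 45/19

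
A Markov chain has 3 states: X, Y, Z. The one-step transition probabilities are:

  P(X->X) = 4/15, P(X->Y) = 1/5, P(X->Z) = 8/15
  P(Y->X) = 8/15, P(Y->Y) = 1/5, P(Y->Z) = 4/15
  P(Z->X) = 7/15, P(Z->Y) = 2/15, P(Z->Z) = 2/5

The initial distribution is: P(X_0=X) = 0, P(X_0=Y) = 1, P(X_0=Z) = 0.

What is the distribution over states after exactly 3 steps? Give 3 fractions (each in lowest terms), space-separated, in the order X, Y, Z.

Propagating the distribution step by step (d_{t+1} = d_t * P):
d_0 = (X=0, Y=1, Z=0)
  d_1[X] = 0*4/15 + 1*8/15 + 0*7/15 = 8/15
  d_1[Y] = 0*1/5 + 1*1/5 + 0*2/15 = 1/5
  d_1[Z] = 0*8/15 + 1*4/15 + 0*2/5 = 4/15
d_1 = (X=8/15, Y=1/5, Z=4/15)
  d_2[X] = 8/15*4/15 + 1/5*8/15 + 4/15*7/15 = 28/75
  d_2[Y] = 8/15*1/5 + 1/5*1/5 + 4/15*2/15 = 41/225
  d_2[Z] = 8/15*8/15 + 1/5*4/15 + 4/15*2/5 = 4/9
d_2 = (X=28/75, Y=41/225, Z=4/9)
  d_3[X] = 28/75*4/15 + 41/225*8/15 + 4/9*7/15 = 1364/3375
  d_3[Y] = 28/75*1/5 + 41/225*1/5 + 4/9*2/15 = 23/135
  d_3[Z] = 28/75*8/15 + 41/225*4/15 + 4/9*2/5 = 1436/3375
d_3 = (X=1364/3375, Y=23/135, Z=1436/3375)

Answer: 1364/3375 23/135 1436/3375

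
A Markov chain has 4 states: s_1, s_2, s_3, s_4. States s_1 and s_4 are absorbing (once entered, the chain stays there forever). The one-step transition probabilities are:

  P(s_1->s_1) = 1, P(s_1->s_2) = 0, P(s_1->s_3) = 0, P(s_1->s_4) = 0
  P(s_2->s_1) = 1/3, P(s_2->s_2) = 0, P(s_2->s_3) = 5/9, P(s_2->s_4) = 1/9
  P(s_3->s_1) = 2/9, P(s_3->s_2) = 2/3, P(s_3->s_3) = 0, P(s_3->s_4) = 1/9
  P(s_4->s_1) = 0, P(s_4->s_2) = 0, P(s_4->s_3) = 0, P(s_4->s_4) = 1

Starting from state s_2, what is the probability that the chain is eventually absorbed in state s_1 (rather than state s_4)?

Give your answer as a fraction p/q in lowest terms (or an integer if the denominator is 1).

Let a_i = P(absorbed in s_1 | start in state i).
Boundary conditions: a_s_1 = 1, a_s_4 = 0.
For each transient state i, a_i = sum_j P(i->j) * a_j:
  a_s_2 = 1/3*a_s_1 + 0*a_s_2 + 5/9*a_s_3 + 1/9*a_s_4
  a_s_3 = 2/9*a_s_1 + 2/3*a_s_2 + 0*a_s_3 + 1/9*a_s_4

Substituting a_s_1 = 1 and a_s_4 = 0, rearrange to (I - Q) a = r where r[i] = P(i -> s_1):
  [1, -5/9] . (a_s_2, a_s_3) = 1/3
  [-2/3, 1] . (a_s_2, a_s_3) = 2/9

Solving yields:
  a_s_2 = 37/51
  a_s_3 = 12/17

Starting state is s_2, so the absorption probability is a_s_2 = 37/51.

Answer: 37/51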